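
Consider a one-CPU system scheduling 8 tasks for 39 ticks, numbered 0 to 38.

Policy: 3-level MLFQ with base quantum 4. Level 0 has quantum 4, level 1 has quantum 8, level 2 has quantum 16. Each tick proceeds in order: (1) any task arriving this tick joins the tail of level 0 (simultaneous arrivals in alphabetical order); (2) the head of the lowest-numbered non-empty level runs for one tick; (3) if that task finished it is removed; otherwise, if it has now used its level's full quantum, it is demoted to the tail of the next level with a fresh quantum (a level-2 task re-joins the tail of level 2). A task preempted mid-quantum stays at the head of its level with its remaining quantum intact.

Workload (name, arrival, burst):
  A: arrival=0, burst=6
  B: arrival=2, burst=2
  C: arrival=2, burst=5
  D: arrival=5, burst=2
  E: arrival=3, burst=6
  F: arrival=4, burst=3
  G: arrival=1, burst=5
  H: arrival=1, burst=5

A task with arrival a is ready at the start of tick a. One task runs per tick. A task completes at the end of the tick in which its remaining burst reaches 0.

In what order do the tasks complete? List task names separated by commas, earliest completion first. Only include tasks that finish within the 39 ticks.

t=0: L0/L1/L2 = A/-/- → run A
t=1: L0/L1/L2 = AGH/-/- → run A
t=2: L0/L1/L2 = AGHBC/-/- → run A
t=3: L0/L1/L2 = AGHBCE/-/- → run A
t=4: L0/L1/L2 = GHBCEF/A/- → run G
t=5: L0/L1/L2 = GHBCEFD/A/- → run G
t=6: L0/L1/L2 = GHBCEFD/A/- → run G
t=7: L0/L1/L2 = GHBCEFD/A/- → run G
t=8: L0/L1/L2 = HBCEFD/AG/- → run H
t=9: L0/L1/L2 = HBCEFD/AG/- → run H
t=10: L0/L1/L2 = HBCEFD/AG/- → run H
t=11: L0/L1/L2 = HBCEFD/AG/- → run H
t=12: L0/L1/L2 = BCEFD/AGH/- → run B
t=13: L0/L1/L2 = BCEFD/AGH/- → run B
t=14: L0/L1/L2 = CEFD/AGH/- → run C
t=15: L0/L1/L2 = CEFD/AGH/- → run C
t=16: L0/L1/L2 = CEFD/AGH/- → run C
t=17: L0/L1/L2 = CEFD/AGH/- → run C
t=18: L0/L1/L2 = EFD/AGHC/- → run E
t=19: L0/L1/L2 = EFD/AGHC/- → run E
t=20: L0/L1/L2 = EFD/AGHC/- → run E
t=21: L0/L1/L2 = EFD/AGHC/- → run E
t=22: L0/L1/L2 = FD/AGHCE/- → run F
t=23: L0/L1/L2 = FD/AGHCE/- → run F
t=24: L0/L1/L2 = FD/AGHCE/- → run F
t=25: L0/L1/L2 = D/AGHCE/- → run D
t=26: L0/L1/L2 = D/AGHCE/- → run D
t=27: L0/L1/L2 = -/AGHCE/- → run A
t=28: L0/L1/L2 = -/AGHCE/- → run A
t=29: L0/L1/L2 = -/GHCE/- → run G
t=30: L0/L1/L2 = -/HCE/- → run H
t=31: L0/L1/L2 = -/CE/- → run C
t=32: L0/L1/L2 = -/E/- → run E
t=33: L0/L1/L2 = -/E/- → run E
t=34: (idle)
t=35: (idle)
t=36: (idle)
t=37: (idle)
t=38: (idle)

completion order = B, F, D, A, G, H, C, E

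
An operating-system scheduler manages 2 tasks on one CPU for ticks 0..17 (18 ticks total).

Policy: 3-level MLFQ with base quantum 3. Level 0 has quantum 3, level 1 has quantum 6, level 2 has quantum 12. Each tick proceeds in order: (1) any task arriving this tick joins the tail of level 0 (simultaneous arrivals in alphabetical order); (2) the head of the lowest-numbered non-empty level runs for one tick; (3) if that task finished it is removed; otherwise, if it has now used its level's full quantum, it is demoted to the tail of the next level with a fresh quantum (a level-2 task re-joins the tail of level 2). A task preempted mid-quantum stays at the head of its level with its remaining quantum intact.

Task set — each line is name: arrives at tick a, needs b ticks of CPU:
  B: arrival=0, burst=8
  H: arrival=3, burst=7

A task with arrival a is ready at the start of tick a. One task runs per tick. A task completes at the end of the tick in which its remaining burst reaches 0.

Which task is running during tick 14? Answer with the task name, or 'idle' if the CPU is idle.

t=0: L0/L1/L2 = B/-/- → run B
t=1: L0/L1/L2 = B/-/- → run B
t=2: L0/L1/L2 = B/-/- → run B
t=3: L0/L1/L2 = H/B/- → run H
t=4: L0/L1/L2 = H/B/- → run H
t=5: L0/L1/L2 = H/B/- → run H
t=6: L0/L1/L2 = -/BH/- → run B
t=7: L0/L1/L2 = -/BH/- → run B
t=8: L0/L1/L2 = -/BH/- → run B
t=9: L0/L1/L2 = -/BH/- → run B
t=10: L0/L1/L2 = -/BH/- → run B
t=11: L0/L1/L2 = -/H/- → run H
t=12: L0/L1/L2 = -/H/- → run H
t=13: L0/L1/L2 = -/H/- → run H
t=14: L0/L1/L2 = -/H/- → run H
t=15: (idle)
t=16: (idle)
t=17: (idle)

running at tick 14 = H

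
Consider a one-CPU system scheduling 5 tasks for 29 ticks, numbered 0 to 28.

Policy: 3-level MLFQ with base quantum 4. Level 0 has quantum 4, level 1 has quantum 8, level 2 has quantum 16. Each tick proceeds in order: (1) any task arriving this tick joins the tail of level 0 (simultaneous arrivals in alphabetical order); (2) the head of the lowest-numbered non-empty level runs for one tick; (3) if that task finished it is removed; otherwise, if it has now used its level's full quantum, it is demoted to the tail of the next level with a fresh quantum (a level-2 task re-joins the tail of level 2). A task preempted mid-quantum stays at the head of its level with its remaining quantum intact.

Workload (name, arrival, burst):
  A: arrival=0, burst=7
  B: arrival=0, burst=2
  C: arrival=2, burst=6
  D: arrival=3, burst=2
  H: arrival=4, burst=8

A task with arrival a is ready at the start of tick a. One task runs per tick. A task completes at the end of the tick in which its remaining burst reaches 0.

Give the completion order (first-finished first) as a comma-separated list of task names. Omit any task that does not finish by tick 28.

t=0: L0/L1/L2 = AB/-/- → run A
t=1: L0/L1/L2 = AB/-/- → run A
t=2: L0/L1/L2 = ABC/-/- → run A
t=3: L0/L1/L2 = ABCD/-/- → run A
t=4: L0/L1/L2 = BCDH/A/- → run B
t=5: L0/L1/L2 = BCDH/A/- → run B
t=6: L0/L1/L2 = CDH/A/- → run C
t=7: L0/L1/L2 = CDH/A/- → run C
t=8: L0/L1/L2 = CDH/A/- → run C
t=9: L0/L1/L2 = CDH/A/- → run C
t=10: L0/L1/L2 = DH/AC/- → run D
t=11: L0/L1/L2 = DH/AC/- → run D
t=12: L0/L1/L2 = H/AC/- → run H
t=13: L0/L1/L2 = H/AC/- → run H
t=14: L0/L1/L2 = H/AC/- → run H
t=15: L0/L1/L2 = H/AC/- → run H
t=16: L0/L1/L2 = -/ACH/- → run A
t=17: L0/L1/L2 = -/ACH/- → run A
t=18: L0/L1/L2 = -/ACH/- → run A
t=19: L0/L1/L2 = -/CH/- → run C
t=20: L0/L1/L2 = -/CH/- → run C
t=21: L0/L1/L2 = -/H/- → run H
t=22: L0/L1/L2 = -/H/- → run H
t=23: L0/L1/L2 = -/H/- → run H
t=24: L0/L1/L2 = -/H/- → run H
t=25: (idle)
t=26: (idle)
t=27: (idle)
t=28: (idle)

completion order = B, D, A, C, H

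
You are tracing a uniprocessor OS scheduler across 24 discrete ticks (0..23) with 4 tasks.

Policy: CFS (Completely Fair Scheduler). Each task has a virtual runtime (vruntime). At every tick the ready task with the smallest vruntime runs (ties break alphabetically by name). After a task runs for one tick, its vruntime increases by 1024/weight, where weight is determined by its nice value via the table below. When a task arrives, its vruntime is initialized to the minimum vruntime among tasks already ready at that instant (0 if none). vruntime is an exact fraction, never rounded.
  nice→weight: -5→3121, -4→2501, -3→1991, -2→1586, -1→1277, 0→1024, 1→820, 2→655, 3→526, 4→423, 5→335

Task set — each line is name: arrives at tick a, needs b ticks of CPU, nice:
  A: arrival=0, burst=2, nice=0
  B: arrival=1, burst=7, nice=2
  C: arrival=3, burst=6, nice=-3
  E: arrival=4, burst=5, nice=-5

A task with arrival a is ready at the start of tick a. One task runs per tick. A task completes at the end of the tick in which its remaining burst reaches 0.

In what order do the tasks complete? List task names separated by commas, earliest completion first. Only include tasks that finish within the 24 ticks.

completion order = A, E, C, B

t=0: vr[A=0] → run A
t=1: vr[A=1 B=1] → run A
t=2: vr[B=1] → run B
t=3: vr[B=1679/655 C=1679/655] → run B
t=4: vr[B=2703/655 C=1679/655 E=1679/655] → run C
t=5: vr[B=2703/655 C=4013609/1304105 E=1679/655] → run E
t=6: vr[B=2703/655 C=4013609/1304105 E=5910879/2044255] → run E
t=7: vr[B=2703/655 C=4013609/1304105 E=6581599/2044255] → run C
t=8: vr[B=2703/655 C=4684329/1304105 E=6581599/2044255] → run E
t=9: vr[B=2703/655 C=4684329/1304105 E=7252319/2044255] → run E
t=10: vr[B=2703/655 C=4684329/1304105 E=7923039/2044255] → run C
t=11: vr[B=2703/655 C=5355049/1304105 E=7923039/2044255] → run E
t=12: vr[B=2703/655 C=5355049/1304105] → run C
t=13: vr[B=2703/655 C=6025769/1304105] → run B
t=14: vr[B=3727/655 C=6025769/1304105] → run C
t=15: vr[B=3727/655 C=6696489/1304105] → run C
t=16: vr[B=3727/655] → run B
t=17: vr[B=4751/655] → run B
t=18: vr[B=1155/131] → run B
t=19: vr[B=6799/655] → run B
t=20: (idle)
t=21: (idle)
t=22: (idle)
t=23: (idle)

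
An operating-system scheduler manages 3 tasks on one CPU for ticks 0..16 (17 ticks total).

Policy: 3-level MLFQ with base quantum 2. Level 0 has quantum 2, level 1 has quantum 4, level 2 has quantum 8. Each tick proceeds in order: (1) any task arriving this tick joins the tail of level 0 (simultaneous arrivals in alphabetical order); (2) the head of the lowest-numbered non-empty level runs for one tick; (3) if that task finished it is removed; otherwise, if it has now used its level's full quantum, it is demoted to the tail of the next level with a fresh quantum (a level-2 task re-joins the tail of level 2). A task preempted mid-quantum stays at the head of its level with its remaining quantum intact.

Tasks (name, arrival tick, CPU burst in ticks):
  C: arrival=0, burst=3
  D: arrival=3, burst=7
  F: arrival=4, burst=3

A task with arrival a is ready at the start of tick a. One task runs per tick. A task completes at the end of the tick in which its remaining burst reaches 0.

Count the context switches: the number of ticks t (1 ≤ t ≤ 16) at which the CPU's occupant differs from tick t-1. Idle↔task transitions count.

context switches = 6

t=0: L0/L1/L2 = C/-/- → run C
t=1: L0/L1/L2 = C/-/- → run C
t=2: L0/L1/L2 = -/C/- → run C
t=3: L0/L1/L2 = D/-/- → run D
t=4: L0/L1/L2 = DF/-/- → run D
t=5: L0/L1/L2 = F/D/- → run F
t=6: L0/L1/L2 = F/D/- → run F
t=7: L0/L1/L2 = -/DF/- → run D
t=8: L0/L1/L2 = -/DF/- → run D
t=9: L0/L1/L2 = -/DF/- → run D
t=10: L0/L1/L2 = -/DF/- → run D
t=11: L0/L1/L2 = -/F/D → run F
t=12: L0/L1/L2 = -/-/D → run D
t=13: (idle)
t=14: (idle)
t=15: (idle)
t=16: (idle)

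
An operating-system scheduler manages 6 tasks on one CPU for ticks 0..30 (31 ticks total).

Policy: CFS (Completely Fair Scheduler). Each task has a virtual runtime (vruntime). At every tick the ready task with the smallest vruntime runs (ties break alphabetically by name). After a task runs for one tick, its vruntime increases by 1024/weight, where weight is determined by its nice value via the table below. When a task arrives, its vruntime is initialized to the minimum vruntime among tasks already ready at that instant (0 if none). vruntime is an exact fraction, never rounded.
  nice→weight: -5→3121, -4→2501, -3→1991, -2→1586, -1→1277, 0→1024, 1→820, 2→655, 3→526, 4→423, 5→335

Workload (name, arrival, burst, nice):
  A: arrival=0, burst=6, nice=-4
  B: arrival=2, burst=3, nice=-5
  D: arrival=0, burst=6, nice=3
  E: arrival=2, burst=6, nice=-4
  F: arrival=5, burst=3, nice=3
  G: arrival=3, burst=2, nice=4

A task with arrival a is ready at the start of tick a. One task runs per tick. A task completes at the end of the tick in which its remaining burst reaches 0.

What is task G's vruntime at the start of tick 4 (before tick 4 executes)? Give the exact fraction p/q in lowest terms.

t=0: vr[A=0 D=0] → run A
t=1: vr[A=1024/2501 D=0] → run D
t=2: vr[A=1024/2501 B=1024/2501 D=512/263 E=1024/2501] → run A
t=3: vr[A=2048/2501 B=1024/2501 D=512/263 E=1024/2501 G=1024/2501] → run B
t=4: vr[A=2048/2501 B=5756928/7805621 D=512/263 E=1024/2501 G=1024/2501] → run E
t=5: vr[A=2048/2501 B=5756928/7805621 D=512/263 E=2048/2501 F=1024/2501 G=1024/2501] → run F
t=6: vr[A=2048/2501 B=5756928/7805621 D=512/263 E=2048/2501 F=1549824/657763 G=1024/2501] → run G
t=7: vr[A=2048/2501 B=5756928/7805621 D=512/263 E=2048/2501 F=1549824/657763 G=2994176/1057923] → run B
t=8: vr[A=2048/2501 B=8317952/7805621 D=512/263 E=2048/2501 F=1549824/657763 G=2994176/1057923] → run A
t=9: vr[A=3072/2501 B=8317952/7805621 D=512/263 E=2048/2501 F=1549824/657763 G=2994176/1057923] → run E
t=10: vr[A=3072/2501 B=8317952/7805621 D=512/263 E=3072/2501 F=1549824/657763 G=2994176/1057923] → run B
t=11: vr[A=3072/2501 D=512/263 E=3072/2501 F=1549824/657763 G=2994176/1057923] → run A
t=12: vr[A=4096/2501 D=512/263 E=3072/2501 F=1549824/657763 G=2994176/1057923] → run E
t=13: vr[A=4096/2501 D=512/263 E=4096/2501 F=1549824/657763 G=2994176/1057923] → run A
t=14: vr[A=5120/2501 D=512/263 E=4096/2501 F=1549824/657763 G=2994176/1057923] → run E
t=15: vr[A=5120/2501 D=512/263 E=5120/2501 F=1549824/657763 G=2994176/1057923] → run D
t=16: vr[A=5120/2501 D=1024/263 E=5120/2501 F=1549824/657763 G=2994176/1057923] → run A
t=17: vr[D=1024/263 E=5120/2501 F=1549824/657763 G=2994176/1057923] → run E
t=18: vr[D=1024/263 E=6144/2501 F=1549824/657763 G=2994176/1057923] → run F
t=19: vr[D=1024/263 E=6144/2501 F=2830336/657763 G=2994176/1057923] → run E
t=20: vr[D=1024/263 F=2830336/657763 G=2994176/1057923] → run G
t=21: vr[D=1024/263 F=2830336/657763] → run D
t=22: vr[D=1536/263 F=2830336/657763] → run F
t=23: vr[D=1536/263] → run D
t=24: vr[D=2048/263] → run D
t=25: vr[D=2560/263] → run D
t=26: (idle)
t=27: (idle)
t=28: (idle)
t=29: (idle)
t=30: (idle)

vruntime(G, start of tick 4) = 1024/2501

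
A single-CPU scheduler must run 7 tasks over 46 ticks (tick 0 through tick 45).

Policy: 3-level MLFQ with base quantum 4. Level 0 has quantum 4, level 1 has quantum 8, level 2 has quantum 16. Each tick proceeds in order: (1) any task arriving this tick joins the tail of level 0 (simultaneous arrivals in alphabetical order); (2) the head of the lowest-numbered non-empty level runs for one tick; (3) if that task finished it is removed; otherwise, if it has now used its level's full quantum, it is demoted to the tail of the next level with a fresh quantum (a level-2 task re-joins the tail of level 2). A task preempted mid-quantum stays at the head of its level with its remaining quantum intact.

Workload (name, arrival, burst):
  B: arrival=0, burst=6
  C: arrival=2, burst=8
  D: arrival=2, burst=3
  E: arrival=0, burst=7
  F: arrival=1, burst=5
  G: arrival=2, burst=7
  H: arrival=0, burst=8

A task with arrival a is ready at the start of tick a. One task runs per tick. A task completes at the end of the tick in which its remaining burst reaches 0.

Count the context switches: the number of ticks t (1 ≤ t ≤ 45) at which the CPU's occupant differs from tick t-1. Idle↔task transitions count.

context switches = 13

t=0: L0/L1/L2 = BEH/-/- → run B
t=1: L0/L1/L2 = BEHF/-/- → run B
t=2: L0/L1/L2 = BEHFCDG/-/- → run B
t=3: L0/L1/L2 = BEHFCDG/-/- → run B
t=4: L0/L1/L2 = EHFCDG/B/- → run E
t=5: L0/L1/L2 = EHFCDG/B/- → run E
t=6: L0/L1/L2 = EHFCDG/B/- → run E
t=7: L0/L1/L2 = EHFCDG/B/- → run E
t=8: L0/L1/L2 = HFCDG/BE/- → run H
t=9: L0/L1/L2 = HFCDG/BE/- → run H
t=10: L0/L1/L2 = HFCDG/BE/- → run H
t=11: L0/L1/L2 = HFCDG/BE/- → run H
t=12: L0/L1/L2 = FCDG/BEH/- → run F
t=13: L0/L1/L2 = FCDG/BEH/- → run F
t=14: L0/L1/L2 = FCDG/BEH/- → run F
t=15: L0/L1/L2 = FCDG/BEH/- → run F
t=16: L0/L1/L2 = CDG/BEHF/- → run C
t=17: L0/L1/L2 = CDG/BEHF/- → run C
t=18: L0/L1/L2 = CDG/BEHF/- → run C
t=19: L0/L1/L2 = CDG/BEHF/- → run C
t=20: L0/L1/L2 = DG/BEHFC/- → run D
t=21: L0/L1/L2 = DG/BEHFC/- → run D
t=22: L0/L1/L2 = DG/BEHFC/- → run D
t=23: L0/L1/L2 = G/BEHFC/- → run G
t=24: L0/L1/L2 = G/BEHFC/- → run G
t=25: L0/L1/L2 = G/BEHFC/- → run G
t=26: L0/L1/L2 = G/BEHFC/- → run G
t=27: L0/L1/L2 = -/BEHFCG/- → run B
t=28: L0/L1/L2 = -/BEHFCG/- → run B
t=29: L0/L1/L2 = -/EHFCG/- → run E
t=30: L0/L1/L2 = -/EHFCG/- → run E
t=31: L0/L1/L2 = -/EHFCG/- → run E
t=32: L0/L1/L2 = -/HFCG/- → run H
t=33: L0/L1/L2 = -/HFCG/- → run H
t=34: L0/L1/L2 = -/HFCG/- → run H
t=35: L0/L1/L2 = -/HFCG/- → run H
t=36: L0/L1/L2 = -/FCG/- → run F
t=37: L0/L1/L2 = -/CG/- → run C
t=38: L0/L1/L2 = -/CG/- → run C
t=39: L0/L1/L2 = -/CG/- → run C
t=40: L0/L1/L2 = -/CG/- → run C
t=41: L0/L1/L2 = -/G/- → run G
t=42: L0/L1/L2 = -/G/- → run G
t=43: L0/L1/L2 = -/G/- → run G
t=44: (idle)
t=45: (idle)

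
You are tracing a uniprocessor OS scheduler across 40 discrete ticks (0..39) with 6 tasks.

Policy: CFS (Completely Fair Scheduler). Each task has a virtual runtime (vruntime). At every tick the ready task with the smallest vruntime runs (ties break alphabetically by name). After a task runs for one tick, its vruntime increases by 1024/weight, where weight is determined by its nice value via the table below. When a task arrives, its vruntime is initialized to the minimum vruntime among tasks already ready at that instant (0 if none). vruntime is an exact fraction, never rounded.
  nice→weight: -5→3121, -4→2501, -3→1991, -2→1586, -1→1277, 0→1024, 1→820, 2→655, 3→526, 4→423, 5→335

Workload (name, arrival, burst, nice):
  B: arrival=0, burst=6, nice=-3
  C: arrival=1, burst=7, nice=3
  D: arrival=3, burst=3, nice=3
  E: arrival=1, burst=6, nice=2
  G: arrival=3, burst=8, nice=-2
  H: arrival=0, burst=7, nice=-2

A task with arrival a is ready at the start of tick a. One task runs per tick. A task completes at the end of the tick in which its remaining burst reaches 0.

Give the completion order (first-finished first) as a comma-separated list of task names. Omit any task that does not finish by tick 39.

t=0: vr[B=0 H=0] → run B
t=1: vr[B=1024/1991 C=0 E=0 H=0] → run C
t=2: vr[B=1024/1991 C=512/263 E=0 H=0] → run E
t=3: vr[B=1024/1991 C=512/263 D=0 E=1024/655 G=0 H=0] → run D
t=4: vr[B=1024/1991 C=512/263 D=512/263 E=1024/655 G=0 H=0] → run G
t=5: vr[B=1024/1991 C=512/263 D=512/263 E=1024/655 G=512/793 H=0] → run H
t=6: vr[B=1024/1991 C=512/263 D=512/263 E=1024/655 G=512/793 H=512/793] → run B
t=7: vr[B=2048/1991 C=512/263 D=512/263 E=1024/655 G=512/793 H=512/793] → run G
t=8: vr[B=2048/1991 C=512/263 D=512/263 E=1024/655 G=1024/793 H=512/793] → run H
t=9: vr[B=2048/1991 C=512/263 D=512/263 E=1024/655 G=1024/793 H=1024/793] → run B
t=10: vr[B=3072/1991 C=512/263 D=512/263 E=1024/655 G=1024/793 H=1024/793] → run G
t=11: vr[B=3072/1991 C=512/263 D=512/263 E=1024/655 G=1536/793 H=1024/793] → run H
t=12: vr[B=3072/1991 C=512/263 D=512/263 E=1024/655 G=1536/793 H=1536/793] → run B
t=13: vr[B=4096/1991 C=512/263 D=512/263 E=1024/655 G=1536/793 H=1536/793] → run E
t=14: vr[B=4096/1991 C=512/263 D=512/263 E=2048/655 G=1536/793 H=1536/793] → run G
t=15: vr[B=4096/1991 C=512/263 D=512/263 E=2048/655 G=2048/793 H=1536/793] → run H
t=16: vr[B=4096/1991 C=512/263 D=512/263 E=2048/655 G=2048/793 H=2048/793] → run C
t=17: vr[B=4096/1991 C=1024/263 D=512/263 E=2048/655 G=2048/793 H=2048/793] → run D
t=18: vr[B=4096/1991 C=1024/263 D=1024/263 E=2048/655 G=2048/793 H=2048/793] → run B
t=19: vr[B=5120/1991 C=1024/263 D=1024/263 E=2048/655 G=2048/793 H=2048/793] → run B
t=20: vr[C=1024/263 D=1024/263 E=2048/655 G=2048/793 H=2048/793] → run G
t=21: vr[C=1024/263 D=1024/263 E=2048/655 G=2560/793 H=2048/793] → run H
t=22: vr[C=1024/263 D=1024/263 E=2048/655 G=2560/793 H=2560/793] → run E
t=23: vr[C=1024/263 D=1024/263 E=3072/655 G=2560/793 H=2560/793] → run G
t=24: vr[C=1024/263 D=1024/263 E=3072/655 G=3072/793 H=2560/793] → run H
t=25: vr[C=1024/263 D=1024/263 E=3072/655 G=3072/793 H=3072/793] → run G
t=26: vr[C=1024/263 D=1024/263 E=3072/655 G=3584/793 H=3072/793] → run H
t=27: vr[C=1024/263 D=1024/263 E=3072/655 G=3584/793] → run C
t=28: vr[C=1536/263 D=1024/263 E=3072/655 G=3584/793] → run D
t=29: vr[C=1536/263 E=3072/655 G=3584/793] → run G
t=30: vr[C=1536/263 E=3072/655] → run E
t=31: vr[C=1536/263 E=4096/655] → run C
t=32: vr[C=2048/263 E=4096/655] → run E
t=33: vr[C=2048/263 E=1024/131] → run C
t=34: vr[C=2560/263 E=1024/131] → run E
t=35: vr[C=2560/263] → run C
t=36: vr[C=3072/263] → run C
t=37: (idle)
t=38: (idle)
t=39: (idle)

completion order = B, H, D, G, E, C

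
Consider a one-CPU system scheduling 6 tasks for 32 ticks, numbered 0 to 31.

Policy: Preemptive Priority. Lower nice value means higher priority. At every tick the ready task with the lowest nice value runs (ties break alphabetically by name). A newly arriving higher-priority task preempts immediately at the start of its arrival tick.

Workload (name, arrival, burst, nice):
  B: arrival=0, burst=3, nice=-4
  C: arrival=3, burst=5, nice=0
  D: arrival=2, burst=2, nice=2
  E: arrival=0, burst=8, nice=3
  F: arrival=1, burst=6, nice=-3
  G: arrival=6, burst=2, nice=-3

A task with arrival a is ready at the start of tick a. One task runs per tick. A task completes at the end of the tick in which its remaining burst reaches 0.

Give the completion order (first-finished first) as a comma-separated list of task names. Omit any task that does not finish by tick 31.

t=0: ready={B,E} → run B
t=1: ready={B,E,F} → run B
t=2: ready={B,D,E,F} → run B
t=3: ready={C,D,E,F} → run F
t=4: ready={C,D,E,F} → run F
t=5: ready={C,D,E,F} → run F
t=6: ready={C,D,E,F,G} → run F
t=7: ready={C,D,E,F,G} → run F
t=8: ready={C,D,E,F,G} → run F
t=9: ready={C,D,E,G} → run G
t=10: ready={C,D,E,G} → run G
t=11: ready={C,D,E} → run C
t=12: ready={C,D,E} → run C
t=13: ready={C,D,E} → run C
t=14: ready={C,D,E} → run C
t=15: ready={C,D,E} → run C
t=16: ready={D,E} → run D
t=17: ready={D,E} → run D
t=18: ready={E} → run E
t=19: ready={E} → run E
t=20: ready={E} → run E
t=21: ready={E} → run E
t=22: ready={E} → run E
t=23: ready={E} → run E
t=24: ready={E} → run E
t=25: ready={E} → run E
t=26: (idle)
t=27: (idle)
t=28: (idle)
t=29: (idle)
t=30: (idle)
t=31: (idle)

completion order = B, F, G, C, D, E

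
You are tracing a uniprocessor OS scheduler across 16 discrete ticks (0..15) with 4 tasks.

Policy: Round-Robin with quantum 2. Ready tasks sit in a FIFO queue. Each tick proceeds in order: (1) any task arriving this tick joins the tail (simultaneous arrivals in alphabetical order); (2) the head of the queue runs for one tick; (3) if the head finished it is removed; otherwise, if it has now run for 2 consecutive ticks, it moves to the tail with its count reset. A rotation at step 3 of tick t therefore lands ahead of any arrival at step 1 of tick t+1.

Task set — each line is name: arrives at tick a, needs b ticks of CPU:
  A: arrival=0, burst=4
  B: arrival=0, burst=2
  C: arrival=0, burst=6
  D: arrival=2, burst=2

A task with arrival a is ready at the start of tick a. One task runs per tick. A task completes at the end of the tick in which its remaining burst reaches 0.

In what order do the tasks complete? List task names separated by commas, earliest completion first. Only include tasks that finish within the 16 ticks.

t=0: queue=[A,B,C] q_used=0 → run A
t=1: queue=[A,B,C] q_used=1 → run A
t=2: queue=[B,C,A,D] q_used=0 → run B
t=3: queue=[B,C,A,D] q_used=1 → run B
t=4: queue=[C,A,D] q_used=0 → run C
t=5: queue=[C,A,D] q_used=1 → run C
t=6: queue=[A,D,C] q_used=0 → run A
t=7: queue=[A,D,C] q_used=1 → run A
t=8: queue=[D,C] q_used=0 → run D
t=9: queue=[D,C] q_used=1 → run D
t=10: queue=[C] q_used=0 → run C
t=11: queue=[C] q_used=1 → run C
t=12: queue=[C] q_used=0 → run C
t=13: queue=[C] q_used=1 → run C
t=14: (idle)
t=15: (idle)

completion order = B, A, D, C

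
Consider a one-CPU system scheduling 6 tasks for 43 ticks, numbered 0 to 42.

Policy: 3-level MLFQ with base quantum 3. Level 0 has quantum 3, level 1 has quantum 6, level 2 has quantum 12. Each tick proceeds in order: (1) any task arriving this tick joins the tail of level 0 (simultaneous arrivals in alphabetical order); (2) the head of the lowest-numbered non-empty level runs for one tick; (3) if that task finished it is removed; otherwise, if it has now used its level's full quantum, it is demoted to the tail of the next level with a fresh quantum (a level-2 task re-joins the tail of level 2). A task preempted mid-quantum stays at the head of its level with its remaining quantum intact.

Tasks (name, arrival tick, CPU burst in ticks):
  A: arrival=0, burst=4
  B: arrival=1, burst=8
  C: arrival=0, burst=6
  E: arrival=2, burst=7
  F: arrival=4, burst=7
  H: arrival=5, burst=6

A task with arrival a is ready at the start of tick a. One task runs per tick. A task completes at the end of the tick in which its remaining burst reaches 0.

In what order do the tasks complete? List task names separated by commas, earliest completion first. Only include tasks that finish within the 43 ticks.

t=0: L0/L1/L2 = AC/-/- → run A
t=1: L0/L1/L2 = ACB/-/- → run A
t=2: L0/L1/L2 = ACBE/-/- → run A
t=3: L0/L1/L2 = CBE/A/- → run C
t=4: L0/L1/L2 = CBEF/A/- → run C
t=5: L0/L1/L2 = CBEFH/A/- → run C
t=6: L0/L1/L2 = BEFH/AC/- → run B
t=7: L0/L1/L2 = BEFH/AC/- → run B
t=8: L0/L1/L2 = BEFH/AC/- → run B
t=9: L0/L1/L2 = EFH/ACB/- → run E
t=10: L0/L1/L2 = EFH/ACB/- → run E
t=11: L0/L1/L2 = EFH/ACB/- → run E
t=12: L0/L1/L2 = FH/ACBE/- → run F
t=13: L0/L1/L2 = FH/ACBE/- → run F
t=14: L0/L1/L2 = FH/ACBE/- → run F
t=15: L0/L1/L2 = H/ACBEF/- → run H
t=16: L0/L1/L2 = H/ACBEF/- → run H
t=17: L0/L1/L2 = H/ACBEF/- → run H
t=18: L0/L1/L2 = -/ACBEFH/- → run A
t=19: L0/L1/L2 = -/CBEFH/- → run C
t=20: L0/L1/L2 = -/CBEFH/- → run C
t=21: L0/L1/L2 = -/CBEFH/- → run C
t=22: L0/L1/L2 = -/BEFH/- → run B
t=23: L0/L1/L2 = -/BEFH/- → run B
t=24: L0/L1/L2 = -/BEFH/- → run B
t=25: L0/L1/L2 = -/BEFH/- → run B
t=26: L0/L1/L2 = -/BEFH/- → run B
t=27: L0/L1/L2 = -/EFH/- → run E
t=28: L0/L1/L2 = -/EFH/- → run E
t=29: L0/L1/L2 = -/EFH/- → run E
t=30: L0/L1/L2 = -/EFH/- → run E
t=31: L0/L1/L2 = -/FH/- → run F
t=32: L0/L1/L2 = -/FH/- → run F
t=33: L0/L1/L2 = -/FH/- → run F
t=34: L0/L1/L2 = -/FH/- → run F
t=35: L0/L1/L2 = -/H/- → run H
t=36: L0/L1/L2 = -/H/- → run H
t=37: L0/L1/L2 = -/H/- → run H
t=38: (idle)
t=39: (idle)
t=40: (idle)
t=41: (idle)
t=42: (idle)

completion order = A, C, B, E, F, H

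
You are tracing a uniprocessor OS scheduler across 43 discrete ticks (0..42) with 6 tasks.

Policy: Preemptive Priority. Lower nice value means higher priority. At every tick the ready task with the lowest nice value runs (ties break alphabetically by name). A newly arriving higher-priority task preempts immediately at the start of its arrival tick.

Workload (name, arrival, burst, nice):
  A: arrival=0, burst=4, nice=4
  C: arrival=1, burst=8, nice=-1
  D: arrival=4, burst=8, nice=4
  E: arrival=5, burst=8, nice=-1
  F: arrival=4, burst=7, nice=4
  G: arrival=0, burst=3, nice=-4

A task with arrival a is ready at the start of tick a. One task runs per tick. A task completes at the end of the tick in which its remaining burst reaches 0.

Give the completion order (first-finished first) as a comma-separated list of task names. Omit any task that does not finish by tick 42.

completion order = G, C, E, A, D, F

t=0: ready={A,G} → run G
t=1: ready={A,C,G} → run G
t=2: ready={A,C,G} → run G
t=3: ready={A,C} → run C
t=4: ready={A,C,D,F} → run C
t=5: ready={A,C,D,E,F} → run C
t=6: ready={A,C,D,E,F} → run C
t=7: ready={A,C,D,E,F} → run C
t=8: ready={A,C,D,E,F} → run C
t=9: ready={A,C,D,E,F} → run C
t=10: ready={A,C,D,E,F} → run C
t=11: ready={A,D,E,F} → run E
t=12: ready={A,D,E,F} → run E
t=13: ready={A,D,E,F} → run E
t=14: ready={A,D,E,F} → run E
t=15: ready={A,D,E,F} → run E
t=16: ready={A,D,E,F} → run E
t=17: ready={A,D,E,F} → run E
t=18: ready={A,D,E,F} → run E
t=19: ready={A,D,F} → run A
t=20: ready={A,D,F} → run A
t=21: ready={A,D,F} → run A
t=22: ready={A,D,F} → run A
t=23: ready={D,F} → run D
t=24: ready={D,F} → run D
t=25: ready={D,F} → run D
t=26: ready={D,F} → run D
t=27: ready={D,F} → run D
t=28: ready={D,F} → run D
t=29: ready={D,F} → run D
t=30: ready={D,F} → run D
t=31: ready={F} → run F
t=32: ready={F} → run F
t=33: ready={F} → run F
t=34: ready={F} → run F
t=35: ready={F} → run F
t=36: ready={F} → run F
t=37: ready={F} → run F
t=38: (idle)
t=39: (idle)
t=40: (idle)
t=41: (idle)
t=42: (idle)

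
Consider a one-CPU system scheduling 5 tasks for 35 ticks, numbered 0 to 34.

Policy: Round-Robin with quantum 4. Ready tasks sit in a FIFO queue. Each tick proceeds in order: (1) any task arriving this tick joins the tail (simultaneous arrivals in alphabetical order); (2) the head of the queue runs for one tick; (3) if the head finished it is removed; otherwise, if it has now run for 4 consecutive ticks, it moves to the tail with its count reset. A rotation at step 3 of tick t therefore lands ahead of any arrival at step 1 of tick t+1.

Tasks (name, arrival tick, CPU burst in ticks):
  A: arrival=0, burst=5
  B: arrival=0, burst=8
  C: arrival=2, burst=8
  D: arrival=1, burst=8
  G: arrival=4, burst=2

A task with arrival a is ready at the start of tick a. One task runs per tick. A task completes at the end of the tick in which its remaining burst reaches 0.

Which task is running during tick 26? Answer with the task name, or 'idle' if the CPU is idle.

running at tick 26 = D

t=0: queue=[A,B] q_used=0 → run A
t=1: queue=[A,B,D] q_used=1 → run A
t=2: queue=[A,B,D,C] q_used=2 → run A
t=3: queue=[A,B,D,C] q_used=3 → run A
t=4: queue=[B,D,C,A,G] q_used=0 → run B
t=5: queue=[B,D,C,A,G] q_used=1 → run B
t=6: queue=[B,D,C,A,G] q_used=2 → run B
t=7: queue=[B,D,C,A,G] q_used=3 → run B
t=8: queue=[D,C,A,G,B] q_used=0 → run D
t=9: queue=[D,C,A,G,B] q_used=1 → run D
t=10: queue=[D,C,A,G,B] q_used=2 → run D
t=11: queue=[D,C,A,G,B] q_used=3 → run D
t=12: queue=[C,A,G,B,D] q_used=0 → run C
t=13: queue=[C,A,G,B,D] q_used=1 → run C
t=14: queue=[C,A,G,B,D] q_used=2 → run C
t=15: queue=[C,A,G,B,D] q_used=3 → run C
t=16: queue=[A,G,B,D,C] q_used=0 → run A
t=17: queue=[G,B,D,C] q_used=0 → run G
t=18: queue=[G,B,D,C] q_used=1 → run G
t=19: queue=[B,D,C] q_used=0 → run B
t=20: queue=[B,D,C] q_used=1 → run B
t=21: queue=[B,D,C] q_used=2 → run B
t=22: queue=[B,D,C] q_used=3 → run B
t=23: queue=[D,C] q_used=0 → run D
t=24: queue=[D,C] q_used=1 → run D
t=25: queue=[D,C] q_used=2 → run D
t=26: queue=[D,C] q_used=3 → run D
t=27: queue=[C] q_used=0 → run C
t=28: queue=[C] q_used=1 → run C
t=29: queue=[C] q_used=2 → run C
t=30: queue=[C] q_used=3 → run C
t=31: (idle)
t=32: (idle)
t=33: (idle)
t=34: (idle)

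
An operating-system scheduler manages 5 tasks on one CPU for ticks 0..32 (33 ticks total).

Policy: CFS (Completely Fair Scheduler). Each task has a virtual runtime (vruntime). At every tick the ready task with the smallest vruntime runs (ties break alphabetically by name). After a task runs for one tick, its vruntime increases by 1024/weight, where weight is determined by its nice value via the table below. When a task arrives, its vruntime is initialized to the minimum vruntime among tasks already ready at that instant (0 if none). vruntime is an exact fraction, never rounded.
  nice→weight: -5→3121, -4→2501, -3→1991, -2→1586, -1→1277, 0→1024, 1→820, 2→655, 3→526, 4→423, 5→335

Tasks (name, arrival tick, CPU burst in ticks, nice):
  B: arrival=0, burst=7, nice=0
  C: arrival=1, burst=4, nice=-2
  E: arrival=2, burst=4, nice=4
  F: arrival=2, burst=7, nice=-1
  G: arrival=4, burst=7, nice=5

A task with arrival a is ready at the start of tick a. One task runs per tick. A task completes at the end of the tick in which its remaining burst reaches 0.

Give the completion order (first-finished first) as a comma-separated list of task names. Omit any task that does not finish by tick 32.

completion order = C, F, B, E, G

t=0: vr[B=0] → run B
t=1: vr[B=1 C=1] → run B
t=2: vr[B=2 C=1 E=1 F=1] → run C
t=3: vr[B=2 C=1305/793 E=1 F=1] → run E
t=4: vr[B=2 C=1305/793 E=1447/423 F=1 G=1] → run F
t=5: vr[B=2 C=1305/793 E=1447/423 F=2301/1277 G=1] → run G
t=6: vr[B=2 C=1305/793 E=1447/423 F=2301/1277 G=1359/335] → run C
t=7: vr[B=2 C=1817/793 E=1447/423 F=2301/1277 G=1359/335] → run F
t=8: vr[B=2 C=1817/793 E=1447/423 F=3325/1277 G=1359/335] → run B
t=9: vr[B=3 C=1817/793 E=1447/423 F=3325/1277 G=1359/335] → run C
t=10: vr[B=3 C=2329/793 E=1447/423 F=3325/1277 G=1359/335] → run F
t=11: vr[B=3 C=2329/793 E=1447/423 F=4349/1277 G=1359/335] → run C
t=12: vr[B=3 E=1447/423 F=4349/1277 G=1359/335] → run B
t=13: vr[B=4 E=1447/423 F=4349/1277 G=1359/335] → run F
t=14: vr[B=4 E=1447/423 F=5373/1277 G=1359/335] → run E
t=15: vr[B=4 E=2471/423 F=5373/1277 G=1359/335] → run B
t=16: vr[B=5 E=2471/423 F=5373/1277 G=1359/335] → run G
t=17: vr[B=5 E=2471/423 F=5373/1277 G=2383/335] → run F
t=18: vr[B=5 E=2471/423 F=6397/1277 G=2383/335] → run B
t=19: vr[B=6 E=2471/423 F=6397/1277 G=2383/335] → run F
t=20: vr[B=6 E=2471/423 F=7421/1277 G=2383/335] → run F
t=21: vr[B=6 E=2471/423 G=2383/335] → run E
t=22: vr[B=6 E=1165/141 G=2383/335] → run B
t=23: vr[E=1165/141 G=2383/335] → run G
t=24: vr[E=1165/141 G=3407/335] → run E
t=25: vr[G=3407/335] → run G
t=26: vr[G=4431/335] → run G
t=27: vr[G=1091/67] → run G
t=28: vr[G=6479/335] → run G
t=29: (idle)
t=30: (idle)
t=31: (idle)
t=32: (idle)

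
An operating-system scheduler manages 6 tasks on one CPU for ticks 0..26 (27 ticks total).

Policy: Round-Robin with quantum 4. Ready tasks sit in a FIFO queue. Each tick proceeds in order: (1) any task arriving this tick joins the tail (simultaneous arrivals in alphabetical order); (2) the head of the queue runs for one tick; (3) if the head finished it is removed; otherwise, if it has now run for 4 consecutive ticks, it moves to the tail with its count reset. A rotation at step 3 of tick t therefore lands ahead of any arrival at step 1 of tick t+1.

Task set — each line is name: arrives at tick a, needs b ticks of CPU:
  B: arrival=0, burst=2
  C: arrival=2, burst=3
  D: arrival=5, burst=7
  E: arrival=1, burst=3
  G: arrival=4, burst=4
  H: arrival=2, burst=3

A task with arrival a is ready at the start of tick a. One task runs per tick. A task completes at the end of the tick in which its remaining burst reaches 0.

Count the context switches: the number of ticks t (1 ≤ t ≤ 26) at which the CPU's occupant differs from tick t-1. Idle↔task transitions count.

t=0: queue=[B] q_used=0 → run B
t=1: queue=[B,E] q_used=1 → run B
t=2: queue=[E,C,H] q_used=0 → run E
t=3: queue=[E,C,H] q_used=1 → run E
t=4: queue=[E,C,H,G] q_used=2 → run E
t=5: queue=[C,H,G,D] q_used=0 → run C
t=6: queue=[C,H,G,D] q_used=1 → run C
t=7: queue=[C,H,G,D] q_used=2 → run C
t=8: queue=[H,G,D] q_used=0 → run H
t=9: queue=[H,G,D] q_used=1 → run H
t=10: queue=[H,G,D] q_used=2 → run H
t=11: queue=[G,D] q_used=0 → run G
t=12: queue=[G,D] q_used=1 → run G
t=13: queue=[G,D] q_used=2 → run G
t=14: queue=[G,D] q_used=3 → run G
t=15: queue=[D] q_used=0 → run D
t=16: queue=[D] q_used=1 → run D
t=17: queue=[D] q_used=2 → run D
t=18: queue=[D] q_used=3 → run D
t=19: queue=[D] q_used=0 → run D
t=20: queue=[D] q_used=1 → run D
t=21: queue=[D] q_used=2 → run D
t=22: (idle)
t=23: (idle)
t=24: (idle)
t=25: (idle)
t=26: (idle)

context switches = 6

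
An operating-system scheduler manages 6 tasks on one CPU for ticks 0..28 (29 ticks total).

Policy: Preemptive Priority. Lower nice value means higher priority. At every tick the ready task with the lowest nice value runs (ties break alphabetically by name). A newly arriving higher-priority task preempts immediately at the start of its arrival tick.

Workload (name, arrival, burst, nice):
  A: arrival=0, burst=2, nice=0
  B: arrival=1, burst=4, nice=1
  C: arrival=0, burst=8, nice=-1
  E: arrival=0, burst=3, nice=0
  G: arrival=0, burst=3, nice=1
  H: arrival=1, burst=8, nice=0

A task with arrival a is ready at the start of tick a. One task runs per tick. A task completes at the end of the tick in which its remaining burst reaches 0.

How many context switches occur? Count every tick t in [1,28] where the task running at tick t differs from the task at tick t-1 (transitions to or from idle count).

t=0: ready={A,C,E,G} → run C
t=1: ready={A,B,C,E,G,H} → run C
t=2: ready={A,B,C,E,G,H} → run C
t=3: ready={A,B,C,E,G,H} → run C
t=4: ready={A,B,C,E,G,H} → run C
t=5: ready={A,B,C,E,G,H} → run C
t=6: ready={A,B,C,E,G,H} → run C
t=7: ready={A,B,C,E,G,H} → run C
t=8: ready={A,B,E,G,H} → run A
t=9: ready={A,B,E,G,H} → run A
t=10: ready={B,E,G,H} → run E
t=11: ready={B,E,G,H} → run E
t=12: ready={B,E,G,H} → run E
t=13: ready={B,G,H} → run H
t=14: ready={B,G,H} → run H
t=15: ready={B,G,H} → run H
t=16: ready={B,G,H} → run H
t=17: ready={B,G,H} → run H
t=18: ready={B,G,H} → run H
t=19: ready={B,G,H} → run H
t=20: ready={B,G,H} → run H
t=21: ready={B,G} → run B
t=22: ready={B,G} → run B
t=23: ready={B,G} → run B
t=24: ready={B,G} → run B
t=25: ready={G} → run G
t=26: ready={G} → run G
t=27: ready={G} → run G
t=28: (idle)

context switches = 6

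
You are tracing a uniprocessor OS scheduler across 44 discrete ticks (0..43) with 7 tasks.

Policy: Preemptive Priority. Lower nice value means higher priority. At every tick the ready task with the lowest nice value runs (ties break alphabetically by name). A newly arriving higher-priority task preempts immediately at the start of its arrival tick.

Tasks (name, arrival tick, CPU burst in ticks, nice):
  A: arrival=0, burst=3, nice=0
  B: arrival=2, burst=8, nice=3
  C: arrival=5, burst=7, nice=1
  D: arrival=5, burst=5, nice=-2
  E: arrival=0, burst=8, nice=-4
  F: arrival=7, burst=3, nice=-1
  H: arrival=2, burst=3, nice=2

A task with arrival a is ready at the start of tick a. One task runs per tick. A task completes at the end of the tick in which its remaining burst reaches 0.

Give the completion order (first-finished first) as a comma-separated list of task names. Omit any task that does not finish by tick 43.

completion order = E, D, F, A, C, H, B

t=0: ready={A,E} → run E
t=1: ready={A,E} → run E
t=2: ready={A,B,E,H} → run E
t=3: ready={A,B,E,H} → run E
t=4: ready={A,B,E,H} → run E
t=5: ready={A,B,C,D,E,H} → run E
t=6: ready={A,B,C,D,E,H} → run E
t=7: ready={A,B,C,D,E,F,H} → run E
t=8: ready={A,B,C,D,F,H} → run D
t=9: ready={A,B,C,D,F,H} → run D
t=10: ready={A,B,C,D,F,H} → run D
t=11: ready={A,B,C,D,F,H} → run D
t=12: ready={A,B,C,D,F,H} → run D
t=13: ready={A,B,C,F,H} → run F
t=14: ready={A,B,C,F,H} → run F
t=15: ready={A,B,C,F,H} → run F
t=16: ready={A,B,C,H} → run A
t=17: ready={A,B,C,H} → run A
t=18: ready={A,B,C,H} → run A
t=19: ready={B,C,H} → run C
t=20: ready={B,C,H} → run C
t=21: ready={B,C,H} → run C
t=22: ready={B,C,H} → run C
t=23: ready={B,C,H} → run C
t=24: ready={B,C,H} → run C
t=25: ready={B,C,H} → run C
t=26: ready={B,H} → run H
t=27: ready={B,H} → run H
t=28: ready={B,H} → run H
t=29: ready={B} → run B
t=30: ready={B} → run B
t=31: ready={B} → run B
t=32: ready={B} → run B
t=33: ready={B} → run B
t=34: ready={B} → run B
t=35: ready={B} → run B
t=36: ready={B} → run B
t=37: (idle)
t=38: (idle)
t=39: (idle)
t=40: (idle)
t=41: (idle)
t=42: (idle)
t=43: (idle)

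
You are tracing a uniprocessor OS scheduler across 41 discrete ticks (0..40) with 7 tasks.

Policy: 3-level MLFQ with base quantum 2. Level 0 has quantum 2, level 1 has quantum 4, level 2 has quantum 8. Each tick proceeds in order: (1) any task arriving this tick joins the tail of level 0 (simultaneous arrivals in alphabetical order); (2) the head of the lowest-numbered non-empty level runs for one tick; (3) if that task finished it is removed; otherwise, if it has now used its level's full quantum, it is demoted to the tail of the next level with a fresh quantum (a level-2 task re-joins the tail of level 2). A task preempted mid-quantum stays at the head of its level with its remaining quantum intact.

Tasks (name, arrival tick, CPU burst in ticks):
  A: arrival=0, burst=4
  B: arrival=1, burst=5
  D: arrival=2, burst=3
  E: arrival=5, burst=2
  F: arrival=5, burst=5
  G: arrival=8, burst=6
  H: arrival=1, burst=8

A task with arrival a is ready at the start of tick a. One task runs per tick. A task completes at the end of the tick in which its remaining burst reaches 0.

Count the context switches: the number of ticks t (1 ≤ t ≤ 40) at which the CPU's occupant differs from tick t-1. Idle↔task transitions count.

t=0: L0/L1/L2 = A/-/- → run A
t=1: L0/L1/L2 = ABH/-/- → run A
t=2: L0/L1/L2 = BHD/A/- → run B
t=3: L0/L1/L2 = BHD/A/- → run B
t=4: L0/L1/L2 = HD/AB/- → run H
t=5: L0/L1/L2 = HDEF/AB/- → run H
t=6: L0/L1/L2 = DEF/ABH/- → run D
t=7: L0/L1/L2 = DEF/ABH/- → run D
t=8: L0/L1/L2 = EFG/ABHD/- → run E
t=9: L0/L1/L2 = EFG/ABHD/- → run E
t=10: L0/L1/L2 = FG/ABHD/- → run F
t=11: L0/L1/L2 = FG/ABHD/- → run F
t=12: L0/L1/L2 = G/ABHDF/- → run G
t=13: L0/L1/L2 = G/ABHDF/- → run G
t=14: L0/L1/L2 = -/ABHDFG/- → run A
t=15: L0/L1/L2 = -/ABHDFG/- → run A
t=16: L0/L1/L2 = -/BHDFG/- → run B
t=17: L0/L1/L2 = -/BHDFG/- → run B
t=18: L0/L1/L2 = -/BHDFG/- → run B
t=19: L0/L1/L2 = -/HDFG/- → run H
t=20: L0/L1/L2 = -/HDFG/- → run H
t=21: L0/L1/L2 = -/HDFG/- → run H
t=22: L0/L1/L2 = -/HDFG/- → run H
t=23: L0/L1/L2 = -/DFG/H → run D
t=24: L0/L1/L2 = -/FG/H → run F
t=25: L0/L1/L2 = -/FG/H → run F
t=26: L0/L1/L2 = -/FG/H → run F
t=27: L0/L1/L2 = -/G/H → run G
t=28: L0/L1/L2 = -/G/H → run G
t=29: L0/L1/L2 = -/G/H → run G
t=30: L0/L1/L2 = -/G/H → run G
t=31: L0/L1/L2 = -/-/H → run H
t=32: L0/L1/L2 = -/-/H → run H
t=33: (idle)
t=34: (idle)
t=35: (idle)
t=36: (idle)
t=37: (idle)
t=38: (idle)
t=39: (idle)
t=40: (idle)

context switches = 14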